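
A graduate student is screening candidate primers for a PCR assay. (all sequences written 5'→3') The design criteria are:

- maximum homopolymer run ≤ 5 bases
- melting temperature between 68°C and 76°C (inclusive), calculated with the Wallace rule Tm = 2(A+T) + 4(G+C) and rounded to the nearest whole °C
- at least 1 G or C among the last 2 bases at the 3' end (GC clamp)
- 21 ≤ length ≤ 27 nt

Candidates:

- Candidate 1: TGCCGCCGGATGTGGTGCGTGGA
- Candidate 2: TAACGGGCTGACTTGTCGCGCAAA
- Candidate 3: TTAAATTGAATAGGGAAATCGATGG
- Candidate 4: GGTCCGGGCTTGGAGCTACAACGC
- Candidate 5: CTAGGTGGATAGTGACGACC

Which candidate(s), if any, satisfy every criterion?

None of the candidates satisfy all criteria.

Candidate 1 (23 nt, A=2 T=5 G=11 C=5): longest run = 2 ✓; Tm = 2·7 + 4·16 = 78°C, outside 68–76°C ✗; 3' end GA has 1 G/C ✓; length 23 ✓ — fails.
Candidate 2 (24 nt, A=6 T=5 G=7 C=6): longest run = 3 ✓; Tm = 2·11 + 4·13 = 74°C ✓; 3' end AA has 0 G/C, need ≥1 ✗; length 24 ✓ — fails.
Candidate 3 (25 nt, A=10 T=7 G=7 C=1): longest run = 3 ✓; Tm = 2·17 + 4·8 = 66°C, outside 68–76°C ✗; 3' end GG has 2 G/C ✓; length 25 ✓ — fails.
Candidate 4 (24 nt, A=4 T=4 G=9 C=7): longest run = 3 ✓; Tm = 2·8 + 4·16 = 80°C, outside 68–76°C ✗; 3' end GC has 2 G/C ✓; length 24 ✓ — fails.
Candidate 5 (20 nt, A=5 T=4 G=7 C=4): longest run = 2 ✓; Tm = 2·9 + 4·11 = 62°C, outside 68–76°C ✗; 3' end CC has 2 G/C ✓; length 20, outside 21–27 ✗ — fails.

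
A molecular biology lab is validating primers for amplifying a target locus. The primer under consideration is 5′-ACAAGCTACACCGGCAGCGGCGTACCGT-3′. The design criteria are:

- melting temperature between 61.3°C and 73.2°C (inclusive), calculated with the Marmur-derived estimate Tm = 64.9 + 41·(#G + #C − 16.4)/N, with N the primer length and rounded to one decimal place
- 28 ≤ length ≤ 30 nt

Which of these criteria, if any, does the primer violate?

Base counts: A=7, T=3, G=8, C=10 (length 28).
Tm: Tm = 64.9 + 41·(18 − 16.4)/28 = 67.2°C ✓
length: length 28 ✓

Meets all criteria.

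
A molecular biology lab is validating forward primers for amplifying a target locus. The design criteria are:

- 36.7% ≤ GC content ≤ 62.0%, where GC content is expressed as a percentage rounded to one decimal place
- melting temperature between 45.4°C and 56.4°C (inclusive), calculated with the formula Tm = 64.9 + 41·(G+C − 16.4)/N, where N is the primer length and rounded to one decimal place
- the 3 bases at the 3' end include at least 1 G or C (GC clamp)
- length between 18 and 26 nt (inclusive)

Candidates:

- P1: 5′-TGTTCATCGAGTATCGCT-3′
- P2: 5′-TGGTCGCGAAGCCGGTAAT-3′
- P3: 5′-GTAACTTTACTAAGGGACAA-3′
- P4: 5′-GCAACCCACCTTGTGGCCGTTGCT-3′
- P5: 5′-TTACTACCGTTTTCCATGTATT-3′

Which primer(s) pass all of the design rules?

P1 only.

P1 (18 nt, A=3 T=7 G=4 C=4): GC 8/18 = 44.4% ✓; Tm = 64.9 + 41·(8 − 16.4)/18 = 45.8°C ✓; 3' end GCT has 2 G/C ✓; length 18 ✓ — passes.
P2 (19 nt, A=4 T=4 G=7 C=4): GC 11/19 = 57.9% ✓; Tm = 64.9 + 41·(11 − 16.4)/19 = 53.2°C ✓; 3' end AAT has 0 G/C, need ≥1 ✗; length 19 ✓ — fails.
P3 (20 nt, A=8 T=5 G=4 C=3): GC 7/20 = 35.0%, outside 36.7–62.0% ✗; Tm = 64.9 + 41·(7 − 16.4)/20 = 45.6°C ✓; 3' end CAA has 1 G/C ✓; length 20 ✓ — fails.
P4 (24 nt, A=3 T=6 G=6 C=9): GC 15/24 = 62.5%, outside 36.7–62.0% ✗; Tm = 64.9 + 41·(15 − 16.4)/24 = 62.5°C, outside 45.4–56.4°C ✗; 3' end GCT has 2 G/C ✓; length 24 ✓ — fails.
P5 (22 nt, A=4 T=11 G=2 C=5): GC 7/22 = 31.8%, outside 36.7–62.0% ✗; Tm = 64.9 + 41·(7 − 16.4)/22 = 47.4°C ✓; 3' end ATT has 0 G/C, need ≥1 ✗; length 22 ✓ — fails.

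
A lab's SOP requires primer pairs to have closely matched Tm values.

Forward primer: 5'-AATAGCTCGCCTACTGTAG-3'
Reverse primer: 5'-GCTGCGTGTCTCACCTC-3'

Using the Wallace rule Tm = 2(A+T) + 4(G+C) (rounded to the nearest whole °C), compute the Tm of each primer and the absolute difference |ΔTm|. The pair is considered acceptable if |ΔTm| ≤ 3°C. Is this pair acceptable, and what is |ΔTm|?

Forward: A=5 T=5 G=4 C=5 → Tm = 2·10 + 4·9 = 56°C.
Reverse: A=1 T=5 G=4 C=7 → Tm = 2·6 + 4·11 = 56°C.
|ΔTm| = |56 − 56| = 0°C, ≤ 3°C.

|ΔTm| = 0°C; the pair is acceptable.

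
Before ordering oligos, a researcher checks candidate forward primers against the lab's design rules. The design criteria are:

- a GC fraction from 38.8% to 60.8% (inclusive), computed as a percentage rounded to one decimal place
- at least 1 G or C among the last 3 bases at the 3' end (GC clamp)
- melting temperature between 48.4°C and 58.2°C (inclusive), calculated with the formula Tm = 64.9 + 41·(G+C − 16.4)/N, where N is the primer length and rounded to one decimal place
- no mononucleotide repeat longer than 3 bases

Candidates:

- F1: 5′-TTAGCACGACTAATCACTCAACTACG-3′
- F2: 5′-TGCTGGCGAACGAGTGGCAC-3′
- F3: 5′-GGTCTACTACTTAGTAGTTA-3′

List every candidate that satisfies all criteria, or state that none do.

F1 (26 nt, A=9 T=6 G=3 C=8): GC 11/26 = 42.3% ✓; 3' end ACG has 2 G/C ✓; Tm = 64.9 + 41·(11 − 16.4)/26 = 56.4°C ✓; longest run = 2 ✓ — passes.
F2 (20 nt, A=4 T=3 G=8 C=5): GC 13/20 = 65.0%, outside 38.8–60.8% ✗; 3' end CAC has 2 G/C ✓; Tm = 64.9 + 41·(13 − 16.4)/20 = 57.9°C ✓; longest run = 2 ✓ — fails.
F3 (20 nt, A=5 T=8 G=4 C=3): GC 7/20 = 35.0%, outside 38.8–60.8% ✗; 3' end TTA has 0 G/C, need ≥1 ✗; Tm = 64.9 + 41·(7 − 16.4)/20 = 45.6°C, outside 48.4–58.2°C ✗; longest run = 2 ✓ — fails.

F1 only.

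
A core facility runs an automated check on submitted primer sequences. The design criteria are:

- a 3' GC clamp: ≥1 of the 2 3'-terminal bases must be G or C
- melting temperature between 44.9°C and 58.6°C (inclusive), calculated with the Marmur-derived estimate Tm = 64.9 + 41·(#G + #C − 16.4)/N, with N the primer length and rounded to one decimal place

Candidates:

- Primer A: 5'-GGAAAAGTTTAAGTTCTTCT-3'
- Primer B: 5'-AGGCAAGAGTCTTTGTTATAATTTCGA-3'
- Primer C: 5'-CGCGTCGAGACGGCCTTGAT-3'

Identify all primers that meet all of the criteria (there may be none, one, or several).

Primer A (20 nt, A=6 T=8 G=4 C=2): 3' end CT has 1 G/C ✓; Tm = 64.9 + 41·(6 − 16.4)/20 = 43.6°C, outside 44.9–58.6°C ✗ — fails.
Primer B (27 nt, A=8 T=10 G=6 C=3): 3' end GA has 1 G/C ✓; Tm = 64.9 + 41·(9 − 16.4)/27 = 53.7°C ✓ — passes.
Primer C (20 nt, A=3 T=4 G=7 C=6): 3' end AT has 0 G/C, need ≥1 ✗; Tm = 64.9 + 41·(13 − 16.4)/20 = 57.9°C ✓ — fails.

Primer B only.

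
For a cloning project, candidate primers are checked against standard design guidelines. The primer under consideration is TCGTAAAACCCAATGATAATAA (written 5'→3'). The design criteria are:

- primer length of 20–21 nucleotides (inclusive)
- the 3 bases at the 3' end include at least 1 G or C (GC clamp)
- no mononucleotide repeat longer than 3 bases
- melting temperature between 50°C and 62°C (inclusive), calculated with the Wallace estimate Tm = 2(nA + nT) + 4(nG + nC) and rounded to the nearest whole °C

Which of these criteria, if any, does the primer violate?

Fails: length, GC clamp, homopolymer run.

Base counts: A=11, T=5, G=2, C=4 (length 22).
length: length 22, outside 20–21 ✗
GC clamp: 3' end TAA has 0 G/C, need ≥1 ✗
homopolymer run: longest run = 4, exceeds 3 ✗
Tm: Tm = 2·16 + 4·6 = 56°C ✓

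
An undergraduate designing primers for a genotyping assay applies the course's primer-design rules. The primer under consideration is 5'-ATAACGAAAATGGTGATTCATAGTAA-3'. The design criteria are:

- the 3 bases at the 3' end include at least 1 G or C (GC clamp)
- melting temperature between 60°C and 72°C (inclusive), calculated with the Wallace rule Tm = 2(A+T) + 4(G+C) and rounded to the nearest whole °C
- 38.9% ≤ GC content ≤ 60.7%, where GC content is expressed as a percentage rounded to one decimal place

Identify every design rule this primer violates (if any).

Base counts: A=12, T=7, G=5, C=2 (length 26).
GC clamp: 3' end TAA has 0 G/C, need ≥1 ✗
Tm: Tm = 2·19 + 4·7 = 66°C ✓
GC content: GC 7/26 = 26.9%, outside 38.9–60.7% ✗

Fails: GC clamp, GC content.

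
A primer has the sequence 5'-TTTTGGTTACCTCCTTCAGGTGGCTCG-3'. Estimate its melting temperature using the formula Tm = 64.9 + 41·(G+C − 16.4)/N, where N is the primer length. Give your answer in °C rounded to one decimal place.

61.3°C

Base counts: A=2, T=11, G=7, C=7; G+C = 14, N = 27.
Tm = 64.9 + 41·(14 − 16.4)/27 = 64.9 + -98.40/27 = 61.3°C.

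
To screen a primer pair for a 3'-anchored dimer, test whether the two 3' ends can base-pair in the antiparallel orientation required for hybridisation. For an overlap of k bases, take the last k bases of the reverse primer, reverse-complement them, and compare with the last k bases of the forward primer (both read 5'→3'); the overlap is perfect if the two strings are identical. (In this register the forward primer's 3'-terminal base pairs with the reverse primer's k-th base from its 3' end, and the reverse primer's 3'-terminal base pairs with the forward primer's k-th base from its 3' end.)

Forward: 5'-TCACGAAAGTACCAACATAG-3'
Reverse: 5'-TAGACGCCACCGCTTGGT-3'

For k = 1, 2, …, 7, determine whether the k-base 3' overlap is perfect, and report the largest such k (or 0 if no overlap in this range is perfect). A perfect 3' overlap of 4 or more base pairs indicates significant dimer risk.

Last 7 bases (5'→3') — forward …AACATAG, reverse …GCTTGGT.
Reverse complement of the reverse primer's last 7 bases: ACCAAGC; its first k bases are the reverse complement of the reverse primer's last k bases, so a perfect k-base overlap needs the forward primer's last k bases to equal them.
Comparing (forward last k vs required): k=1: G vs A ✗; k=2: AG vs AC ✗; k=3: TAG vs ACC ✗; k=4: ATAG vs ACCA ✗; k=5: CATAG vs ACCAA ✗; k=6: ACATAG vs ACCAAG ✗; k=7: AACATAG vs ACCAAGC ✗.
No overlap length from 1 to 7 is perfect, so the longest perfect 3' overlap is 0.

Longest perfect overlap: 0 complementary base pairs; below the dimer-risk threshold (threshold 4).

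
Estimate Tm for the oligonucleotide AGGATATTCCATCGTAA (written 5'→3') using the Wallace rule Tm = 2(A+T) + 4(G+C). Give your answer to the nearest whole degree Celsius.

Base counts: A=6, T=5, G=3, C=3 (length 17).
Tm = 2·(6+5) + 4·(3+3) = 2·11 + 4·6 = 22 + 24 = 46°C.

46°C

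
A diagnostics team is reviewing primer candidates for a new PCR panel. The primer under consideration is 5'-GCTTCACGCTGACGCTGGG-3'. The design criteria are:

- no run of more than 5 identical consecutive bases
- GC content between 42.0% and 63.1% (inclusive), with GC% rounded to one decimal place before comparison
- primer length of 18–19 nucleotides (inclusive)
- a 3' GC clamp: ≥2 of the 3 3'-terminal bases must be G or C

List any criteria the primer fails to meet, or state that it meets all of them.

Fails: GC content.

Base counts: A=2, T=4, G=7, C=6 (length 19).
homopolymer run: longest run = 3 ✓
GC content: GC 13/19 = 68.4%, outside 42.0–63.1% ✗
length: length 19 ✓
GC clamp: 3' end GGG has 3 G/C ✓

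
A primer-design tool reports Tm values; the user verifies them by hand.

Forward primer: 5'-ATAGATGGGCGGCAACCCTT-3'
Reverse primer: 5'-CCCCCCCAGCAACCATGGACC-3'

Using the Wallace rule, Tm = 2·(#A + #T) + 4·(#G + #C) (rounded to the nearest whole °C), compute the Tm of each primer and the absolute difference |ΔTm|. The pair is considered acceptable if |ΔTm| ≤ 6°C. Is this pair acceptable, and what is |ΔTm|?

Forward: A=5 T=4 G=6 C=5 → Tm = 2·9 + 4·11 = 62°C.
Reverse: A=5 T=1 G=3 C=12 → Tm = 2·6 + 4·15 = 72°C.
|ΔTm| = |62 − 72| = 10°C, > 6°C.

|ΔTm| = 10°C; the pair is not acceptable.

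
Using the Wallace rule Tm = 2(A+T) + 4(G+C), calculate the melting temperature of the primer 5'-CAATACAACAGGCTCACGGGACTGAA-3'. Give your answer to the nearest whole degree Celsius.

Base counts: A=10, T=3, G=6, C=7 (length 26).
Tm = 2·(10+3) + 4·(6+7) = 2·13 + 4·13 = 26 + 52 = 78°C.

78°C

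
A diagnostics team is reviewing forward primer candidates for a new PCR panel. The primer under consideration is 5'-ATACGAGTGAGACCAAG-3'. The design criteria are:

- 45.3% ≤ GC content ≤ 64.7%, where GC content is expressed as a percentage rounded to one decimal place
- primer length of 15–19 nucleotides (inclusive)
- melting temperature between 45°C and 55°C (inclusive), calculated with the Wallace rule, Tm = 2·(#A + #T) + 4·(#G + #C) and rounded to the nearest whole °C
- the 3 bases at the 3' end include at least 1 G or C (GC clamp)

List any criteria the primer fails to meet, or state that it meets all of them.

Base counts: A=7, T=2, G=5, C=3 (length 17).
GC content: GC 8/17 = 47.1% ✓
length: length 17 ✓
Tm: Tm = 2·9 + 4·8 = 50°C ✓
GC clamp: 3' end AAG has 1 G/C ✓

Meets all criteria.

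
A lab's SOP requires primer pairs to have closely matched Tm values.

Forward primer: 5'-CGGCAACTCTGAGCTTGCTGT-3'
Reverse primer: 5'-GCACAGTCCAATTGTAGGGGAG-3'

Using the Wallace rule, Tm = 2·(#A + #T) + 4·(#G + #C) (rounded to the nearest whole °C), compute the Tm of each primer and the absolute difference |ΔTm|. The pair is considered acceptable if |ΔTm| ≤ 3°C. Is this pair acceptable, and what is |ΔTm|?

Forward: A=3 T=6 G=6 C=6 → Tm = 2·9 + 4·12 = 66°C.
Reverse: A=6 T=4 G=8 C=4 → Tm = 2·10 + 4·12 = 68°C.
|ΔTm| = |66 − 68| = 2°C, ≤ 3°C.

|ΔTm| = 2°C; the pair is acceptable.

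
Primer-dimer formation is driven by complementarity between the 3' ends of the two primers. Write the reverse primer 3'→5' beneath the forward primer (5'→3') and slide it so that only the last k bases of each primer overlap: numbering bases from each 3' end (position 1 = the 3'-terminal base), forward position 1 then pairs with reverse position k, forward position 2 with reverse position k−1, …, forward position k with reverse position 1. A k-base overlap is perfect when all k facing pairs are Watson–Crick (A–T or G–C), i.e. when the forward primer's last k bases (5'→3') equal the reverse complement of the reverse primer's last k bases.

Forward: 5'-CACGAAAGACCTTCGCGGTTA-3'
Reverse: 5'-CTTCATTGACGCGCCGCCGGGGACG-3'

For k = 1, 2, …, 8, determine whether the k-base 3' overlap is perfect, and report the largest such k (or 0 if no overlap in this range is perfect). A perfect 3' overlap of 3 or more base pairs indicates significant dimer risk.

Last 8 bases (5'→3') — forward …CGCGGTTA, reverse …CGGGGACG.
Reverse complement of the reverse primer's last 8 bases: CGTCCCCG; its first k bases are the reverse complement of the reverse primer's last k bases, so a perfect k-base overlap needs the forward primer's last k bases to equal them.
Comparing (forward last k vs required): k=1: A vs C ✗; k=2: TA vs CG ✗; k=3: TTA vs CGT ✗; k=4: GTTA vs CGTC ✗; k=5: GGTTA vs CGTCC ✗; k=6: CGGTTA vs CGTCCC ✗; k=7: GCGGTTA vs CGTCCCC ✗; k=8: CGCGGTTA vs CGTCCCCG ✗.
No overlap length from 1 to 8 is perfect, so the longest perfect 3' overlap is 0.

Longest perfect overlap: 0 complementary base pairs; below the dimer-risk threshold (threshold 3).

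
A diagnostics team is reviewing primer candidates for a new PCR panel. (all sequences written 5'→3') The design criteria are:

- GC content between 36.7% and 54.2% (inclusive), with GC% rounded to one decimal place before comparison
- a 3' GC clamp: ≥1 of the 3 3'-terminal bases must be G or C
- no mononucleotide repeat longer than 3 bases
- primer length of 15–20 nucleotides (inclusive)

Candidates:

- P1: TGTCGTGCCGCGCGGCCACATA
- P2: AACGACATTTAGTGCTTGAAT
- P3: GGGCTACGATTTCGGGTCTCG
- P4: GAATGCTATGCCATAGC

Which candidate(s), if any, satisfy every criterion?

P1 (22 nt, A=3 T=4 G=7 C=8): GC 15/22 = 68.2%, outside 36.7–54.2% ✗; 3' end ATA has 0 G/C, need ≥1 ✗; longest run = 2 ✓; length 22, outside 15–20 ✗ — fails.
P2 (21 nt, A=7 T=7 G=4 C=3): GC 7/21 = 33.3%, outside 36.7–54.2% ✗; 3' end AAT has 0 G/C, need ≥1 ✗; longest run = 3 ✓; length 21, outside 15–20 ✗ — fails.
P3 (21 nt, A=2 T=6 G=8 C=5): GC 13/21 = 61.9%, outside 36.7–54.2% ✗; 3' end TCG has 2 G/C ✓; longest run = 3 ✓; length 21, outside 15–20 ✗ — fails.
P4 (17 nt, A=5 T=4 G=4 C=4): GC 8/17 = 47.1% ✓; 3' end AGC has 2 G/C ✓; longest run = 2 ✓; length 17 ✓ — passes.

P4 only.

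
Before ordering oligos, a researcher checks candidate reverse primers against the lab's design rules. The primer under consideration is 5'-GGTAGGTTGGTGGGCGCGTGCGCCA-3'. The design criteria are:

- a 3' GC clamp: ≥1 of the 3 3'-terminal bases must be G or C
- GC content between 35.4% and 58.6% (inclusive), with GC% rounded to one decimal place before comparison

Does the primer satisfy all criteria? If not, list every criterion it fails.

Fails: GC content.

Base counts: A=2, T=5, G=13, C=5 (length 25).
GC clamp: 3' end CCA has 2 G/C ✓
GC content: GC 18/25 = 72.0%, outside 35.4–58.6% ✗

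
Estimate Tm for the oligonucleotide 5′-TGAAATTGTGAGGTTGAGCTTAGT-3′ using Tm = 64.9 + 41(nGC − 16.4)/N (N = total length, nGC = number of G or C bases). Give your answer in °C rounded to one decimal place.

52.3°C

Base counts: A=6, T=9, G=8, C=1; G+C = 9, N = 24.
Tm = 64.9 + 41·(9 − 16.4)/24 = 64.9 + -303.40/24 = 52.3°C.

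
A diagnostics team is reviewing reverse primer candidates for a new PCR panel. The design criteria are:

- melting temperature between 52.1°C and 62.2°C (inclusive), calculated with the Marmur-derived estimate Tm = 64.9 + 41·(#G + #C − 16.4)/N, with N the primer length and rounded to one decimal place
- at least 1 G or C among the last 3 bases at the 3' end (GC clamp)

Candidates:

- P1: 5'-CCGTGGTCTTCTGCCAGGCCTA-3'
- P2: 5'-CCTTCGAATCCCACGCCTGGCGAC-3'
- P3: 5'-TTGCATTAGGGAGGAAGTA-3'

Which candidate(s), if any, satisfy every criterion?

P1 only.

P1 (22 nt, A=2 T=6 G=6 C=8): Tm = 64.9 + 41·(14 − 16.4)/22 = 60.4°C ✓; 3' end CTA has 1 G/C ✓ — passes.
P2 (24 nt, A=4 T=4 G=5 C=11): Tm = 64.9 + 41·(16 − 16.4)/24 = 64.2°C, outside 52.1–62.2°C ✗; 3' end GAC has 2 G/C ✓ — fails.
P3 (19 nt, A=6 T=5 G=7 C=1): Tm = 64.9 + 41·(8 − 16.4)/19 = 46.8°C, outside 52.1–62.2°C ✗; 3' end GTA has 1 G/C ✓ — fails.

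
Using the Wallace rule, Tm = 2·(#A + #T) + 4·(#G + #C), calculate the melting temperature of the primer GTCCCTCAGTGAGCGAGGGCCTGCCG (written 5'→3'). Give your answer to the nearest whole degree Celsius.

90°C

Base counts: A=3, T=4, G=10, C=9 (length 26).
Tm = 2·(3+4) + 4·(10+9) = 2·7 + 4·19 = 14 + 76 = 90°C.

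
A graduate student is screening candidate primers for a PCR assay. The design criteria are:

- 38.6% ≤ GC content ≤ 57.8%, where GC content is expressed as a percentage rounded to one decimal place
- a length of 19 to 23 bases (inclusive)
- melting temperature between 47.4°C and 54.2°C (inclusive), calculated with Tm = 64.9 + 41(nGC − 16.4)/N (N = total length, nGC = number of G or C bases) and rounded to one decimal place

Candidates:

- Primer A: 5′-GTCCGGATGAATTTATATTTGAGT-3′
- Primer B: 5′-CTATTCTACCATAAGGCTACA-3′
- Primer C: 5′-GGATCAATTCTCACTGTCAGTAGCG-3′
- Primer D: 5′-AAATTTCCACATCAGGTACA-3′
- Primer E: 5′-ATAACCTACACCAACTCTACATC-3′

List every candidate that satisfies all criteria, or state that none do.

Primer A (24 nt, A=6 T=10 G=6 C=2): GC 8/24 = 33.3%, outside 38.6–57.8% ✗; length 24, outside 19–23 ✗; Tm = 64.9 + 41·(8 − 16.4)/24 = 50.6°C ✓ — fails.
Primer B (21 nt, A=7 T=6 G=2 C=6): GC 8/21 = 38.1%, outside 38.6–57.8% ✗; length 21 ✓; Tm = 64.9 + 41·(8 − 16.4)/21 = 48.5°C ✓ — fails.
Primer C (25 nt, A=6 T=7 G=6 C=6): GC 12/25 = 48.0% ✓; length 25, outside 19–23 ✗; Tm = 64.9 + 41·(12 − 16.4)/25 = 57.7°C, outside 47.4–54.2°C ✗ — fails.
Primer D (20 nt, A=8 T=5 G=2 C=5): GC 7/20 = 35.0%, outside 38.6–57.8% ✗; length 20 ✓; Tm = 64.9 + 41·(7 − 16.4)/20 = 45.6°C, outside 47.4–54.2°C ✗ — fails.
Primer E (23 nt, A=9 T=5 G=0 C=9): GC 9/23 = 39.1% ✓; length 23 ✓; Tm = 64.9 + 41·(9 − 16.4)/23 = 51.7°C ✓ — passes.

Primer E only.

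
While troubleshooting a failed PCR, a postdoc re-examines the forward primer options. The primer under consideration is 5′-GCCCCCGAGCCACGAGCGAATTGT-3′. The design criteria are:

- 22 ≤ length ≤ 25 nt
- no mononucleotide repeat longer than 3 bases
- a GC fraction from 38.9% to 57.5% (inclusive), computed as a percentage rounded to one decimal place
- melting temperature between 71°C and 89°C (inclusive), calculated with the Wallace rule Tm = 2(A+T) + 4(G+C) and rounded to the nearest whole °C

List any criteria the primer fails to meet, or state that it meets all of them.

Fails: homopolymer run, GC content.

Base counts: A=5, T=3, G=7, C=9 (length 24).
length: length 24 ✓
homopolymer run: longest run = 5, exceeds 3 ✗
GC content: GC 16/24 = 66.7%, outside 38.9–57.5% ✗
Tm: Tm = 2·8 + 4·16 = 80°C ✓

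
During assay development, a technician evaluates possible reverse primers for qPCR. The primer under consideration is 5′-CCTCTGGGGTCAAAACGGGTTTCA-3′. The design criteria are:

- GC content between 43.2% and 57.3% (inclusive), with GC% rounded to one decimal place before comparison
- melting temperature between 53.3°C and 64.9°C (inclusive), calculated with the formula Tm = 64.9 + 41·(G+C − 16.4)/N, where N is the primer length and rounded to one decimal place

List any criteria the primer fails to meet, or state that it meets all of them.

Base counts: A=5, T=6, G=7, C=6 (length 24).
GC content: GC 13/24 = 54.2% ✓
Tm: Tm = 64.9 + 41·(13 − 16.4)/24 = 59.1°C ✓

Meets all criteria.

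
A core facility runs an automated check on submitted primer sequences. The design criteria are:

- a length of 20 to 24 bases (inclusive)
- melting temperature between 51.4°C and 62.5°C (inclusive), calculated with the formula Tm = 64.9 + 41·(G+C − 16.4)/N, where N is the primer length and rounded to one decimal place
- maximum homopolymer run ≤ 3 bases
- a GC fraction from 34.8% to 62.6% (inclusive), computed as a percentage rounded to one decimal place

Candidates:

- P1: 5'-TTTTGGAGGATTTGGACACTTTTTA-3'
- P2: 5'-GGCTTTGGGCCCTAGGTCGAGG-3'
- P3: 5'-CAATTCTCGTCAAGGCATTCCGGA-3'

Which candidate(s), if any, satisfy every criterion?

P3 only.

P1 (25 nt, A=5 T=12 G=6 C=2): length 25, outside 20–24 ✗; Tm = 64.9 + 41·(8 − 16.4)/25 = 51.1°C, outside 51.4–62.5°C ✗; longest run = 5, exceeds 3 ✗; GC 8/25 = 32.0%, outside 34.8–62.6% ✗ — fails.
P2 (22 nt, A=2 T=5 G=10 C=5): length 22 ✓; Tm = 64.9 + 41·(15 − 16.4)/22 = 62.3°C ✓; longest run = 3 ✓; GC 15/22 = 68.2%, outside 34.8–62.6% ✗ — fails.
P3 (24 nt, A=6 T=6 G=5 C=7): length 24 ✓; Tm = 64.9 + 41·(12 − 16.4)/24 = 57.4°C ✓; longest run = 2 ✓; GC 12/24 = 50.0% ✓ — passes.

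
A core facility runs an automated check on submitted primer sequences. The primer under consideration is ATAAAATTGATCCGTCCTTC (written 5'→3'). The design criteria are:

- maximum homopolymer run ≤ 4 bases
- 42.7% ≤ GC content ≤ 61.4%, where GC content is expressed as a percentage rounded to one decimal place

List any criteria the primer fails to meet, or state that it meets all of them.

Base counts: A=6, T=7, G=2, C=5 (length 20).
homopolymer run: longest run = 4 ✓
GC content: GC 7/20 = 35.0%, outside 42.7–61.4% ✗

Fails: GC content.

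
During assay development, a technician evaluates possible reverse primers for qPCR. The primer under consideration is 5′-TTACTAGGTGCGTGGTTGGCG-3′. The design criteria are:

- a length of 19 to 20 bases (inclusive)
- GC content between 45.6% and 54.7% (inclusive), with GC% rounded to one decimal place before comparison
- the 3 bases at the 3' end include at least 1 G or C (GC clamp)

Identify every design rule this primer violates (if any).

Fails: length, GC content.

Base counts: A=2, T=7, G=9, C=3 (length 21).
length: length 21, outside 19–20 ✗
GC content: GC 12/21 = 57.1%, outside 45.6–54.7% ✗
GC clamp: 3' end GCG has 3 G/C ✓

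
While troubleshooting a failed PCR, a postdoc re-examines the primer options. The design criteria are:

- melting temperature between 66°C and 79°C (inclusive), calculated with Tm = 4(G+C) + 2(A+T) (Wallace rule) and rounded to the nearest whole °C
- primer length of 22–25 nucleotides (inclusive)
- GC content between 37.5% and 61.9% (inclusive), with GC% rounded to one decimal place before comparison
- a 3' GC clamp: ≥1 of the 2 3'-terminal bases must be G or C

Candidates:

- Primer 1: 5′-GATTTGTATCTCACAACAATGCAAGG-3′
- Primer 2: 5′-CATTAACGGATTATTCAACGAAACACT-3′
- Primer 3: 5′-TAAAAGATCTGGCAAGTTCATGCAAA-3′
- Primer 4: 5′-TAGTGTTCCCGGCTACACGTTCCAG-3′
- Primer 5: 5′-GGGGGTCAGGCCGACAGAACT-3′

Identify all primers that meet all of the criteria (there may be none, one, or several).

Primer 1 (26 nt, A=9 T=7 G=5 C=5): Tm = 2·16 + 4·10 = 72°C ✓; length 26, outside 22–25 ✗; GC 10/26 = 38.5% ✓; 3' end GG has 2 G/C ✓ — fails.
Primer 2 (27 nt, A=11 T=7 G=3 C=6): Tm = 2·18 + 4·9 = 72°C ✓; length 27, outside 22–25 ✗; GC 9/27 = 33.3%, outside 37.5–61.9% ✗; 3' end CT has 1 G/C ✓ — fails.
Primer 3 (26 nt, A=11 T=6 G=5 C=4): Tm = 2·17 + 4·9 = 70°C ✓; length 26, outside 22–25 ✗; GC 9/26 = 34.6%, outside 37.5–61.9% ✗; 3' end AA has 0 G/C, need ≥1 ✗ — fails.
Primer 4 (25 nt, A=4 T=7 G=6 C=8): Tm = 2·11 + 4·14 = 78°C ✓; length 25 ✓; GC 14/25 = 56.0% ✓; 3' end AG has 1 G/C ✓ — passes.
Primer 5 (21 nt, A=5 T=2 G=9 C=5): Tm = 2·7 + 4·14 = 70°C ✓; length 21, outside 22–25 ✗; GC 14/21 = 66.7%, outside 37.5–61.9% ✗; 3' end CT has 1 G/C ✓ — fails.

Primer 4 only.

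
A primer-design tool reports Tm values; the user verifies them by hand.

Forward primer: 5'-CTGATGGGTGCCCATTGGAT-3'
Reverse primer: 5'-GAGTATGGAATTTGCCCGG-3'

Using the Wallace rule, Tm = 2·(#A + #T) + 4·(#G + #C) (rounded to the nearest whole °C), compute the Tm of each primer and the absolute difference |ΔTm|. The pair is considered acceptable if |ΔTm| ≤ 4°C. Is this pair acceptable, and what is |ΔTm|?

|ΔTm| = 4°C; the pair is acceptable.

Forward: A=3 T=6 G=7 C=4 → Tm = 2·9 + 4·11 = 62°C.
Reverse: A=4 T=5 G=7 C=3 → Tm = 2·9 + 4·10 = 58°C.
|ΔTm| = |62 − 58| = 4°C, ≤ 4°C.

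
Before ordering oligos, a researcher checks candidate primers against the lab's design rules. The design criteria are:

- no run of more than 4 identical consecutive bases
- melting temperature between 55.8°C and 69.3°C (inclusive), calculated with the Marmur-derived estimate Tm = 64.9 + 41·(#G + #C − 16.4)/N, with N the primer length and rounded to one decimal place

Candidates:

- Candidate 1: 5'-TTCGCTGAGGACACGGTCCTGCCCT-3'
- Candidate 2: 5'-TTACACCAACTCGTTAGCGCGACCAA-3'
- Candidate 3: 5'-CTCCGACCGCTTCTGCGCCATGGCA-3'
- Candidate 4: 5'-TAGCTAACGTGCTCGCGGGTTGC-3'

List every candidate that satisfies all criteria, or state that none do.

Candidate 1 (25 nt, A=3 T=6 G=7 C=9): longest run = 3 ✓; Tm = 64.9 + 41·(16 − 16.4)/25 = 64.2°C ✓ — passes.
Candidate 2 (26 nt, A=8 T=5 G=4 C=9): longest run = 2 ✓; Tm = 64.9 + 41·(13 − 16.4)/26 = 59.5°C ✓ — passes.
Candidate 3 (25 nt, A=3 T=5 G=6 C=11): longest run = 2 ✓; Tm = 64.9 + 41·(17 − 16.4)/25 = 65.9°C ✓ — passes.
Candidate 4 (23 nt, A=3 T=6 G=8 C=6): longest run = 3 ✓; Tm = 64.9 + 41·(14 − 16.4)/23 = 60.6°C ✓ — passes.

Candidate 1, Candidate 2, Candidate 3 and Candidate 4.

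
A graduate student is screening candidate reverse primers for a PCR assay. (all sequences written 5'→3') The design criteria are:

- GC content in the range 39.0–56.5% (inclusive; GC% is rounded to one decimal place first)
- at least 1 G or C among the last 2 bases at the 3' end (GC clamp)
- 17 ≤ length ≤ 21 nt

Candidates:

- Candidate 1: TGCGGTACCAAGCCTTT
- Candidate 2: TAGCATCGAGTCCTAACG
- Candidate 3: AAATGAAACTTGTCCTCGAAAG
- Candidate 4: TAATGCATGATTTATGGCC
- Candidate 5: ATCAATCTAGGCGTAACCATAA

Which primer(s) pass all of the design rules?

Candidate 1 (17 nt, A=3 T=5 G=4 C=5): GC 9/17 = 52.9% ✓; 3' end TT has 0 G/C, need ≥1 ✗; length 17 ✓ — fails.
Candidate 2 (18 nt, A=5 T=4 G=4 C=5): GC 9/18 = 50.0% ✓; 3' end CG has 2 G/C ✓; length 18 ✓ — passes.
Candidate 3 (22 nt, A=9 T=5 G=4 C=4): GC 8/22 = 36.4%, outside 39.0–56.5% ✗; 3' end AG has 1 G/C ✓; length 22, outside 17–21 ✗ — fails.
Candidate 4 (19 nt, A=5 T=7 G=4 C=3): GC 7/19 = 36.8%, outside 39.0–56.5% ✗; 3' end CC has 2 G/C ✓; length 19 ✓ — fails.
Candidate 5 (22 nt, A=9 T=5 G=3 C=5): GC 8/22 = 36.4%, outside 39.0–56.5% ✗; 3' end AA has 0 G/C, need ≥1 ✗; length 22, outside 17–21 ✗ — fails.

Candidate 2 only.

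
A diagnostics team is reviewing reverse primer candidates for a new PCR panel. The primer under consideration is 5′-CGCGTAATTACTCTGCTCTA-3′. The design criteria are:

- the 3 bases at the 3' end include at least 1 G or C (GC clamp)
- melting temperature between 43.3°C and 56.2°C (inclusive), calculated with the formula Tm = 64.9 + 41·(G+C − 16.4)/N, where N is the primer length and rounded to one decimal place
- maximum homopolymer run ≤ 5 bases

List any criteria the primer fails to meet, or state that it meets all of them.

Base counts: A=4, T=7, G=3, C=6 (length 20).
GC clamp: 3' end CTA has 1 G/C ✓
Tm: Tm = 64.9 + 41·(9 − 16.4)/20 = 49.7°C ✓
homopolymer run: longest run = 2 ✓

Meets all criteria.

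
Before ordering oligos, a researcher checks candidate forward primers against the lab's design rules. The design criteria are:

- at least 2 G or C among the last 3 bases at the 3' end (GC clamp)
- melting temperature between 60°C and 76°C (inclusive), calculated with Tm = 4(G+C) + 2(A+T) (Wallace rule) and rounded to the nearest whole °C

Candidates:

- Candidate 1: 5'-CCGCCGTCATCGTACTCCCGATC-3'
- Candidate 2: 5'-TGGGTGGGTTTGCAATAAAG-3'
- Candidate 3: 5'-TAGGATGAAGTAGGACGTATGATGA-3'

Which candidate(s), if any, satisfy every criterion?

Candidate 1 (23 nt, A=3 T=5 G=4 C=11): 3' end ATC has 1 G/C, need ≥2 ✗; Tm = 2·8 + 4·15 = 76°C ✓ — fails.
Candidate 2 (20 nt, A=5 T=6 G=8 C=1): 3' end AAG has 1 G/C, need ≥2 ✗; Tm = 2·11 + 4·9 = 58°C, outside 60–76°C ✗ — fails.
Candidate 3 (25 nt, A=9 T=6 G=9 C=1): 3' end TGA has 1 G/C, need ≥2 ✗; Tm = 2·15 + 4·10 = 70°C ✓ — fails.

None of the candidates satisfy all criteria.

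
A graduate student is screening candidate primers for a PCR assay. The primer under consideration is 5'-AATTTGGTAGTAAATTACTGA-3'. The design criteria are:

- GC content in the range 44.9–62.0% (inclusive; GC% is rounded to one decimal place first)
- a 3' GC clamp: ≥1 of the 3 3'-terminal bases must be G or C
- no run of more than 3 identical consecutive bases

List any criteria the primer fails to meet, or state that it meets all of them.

Fails: GC content.

Base counts: A=8, T=8, G=4, C=1 (length 21).
GC content: GC 5/21 = 23.8%, outside 44.9–62.0% ✗
GC clamp: 3' end TGA has 1 G/C ✓
homopolymer run: longest run = 3 ✓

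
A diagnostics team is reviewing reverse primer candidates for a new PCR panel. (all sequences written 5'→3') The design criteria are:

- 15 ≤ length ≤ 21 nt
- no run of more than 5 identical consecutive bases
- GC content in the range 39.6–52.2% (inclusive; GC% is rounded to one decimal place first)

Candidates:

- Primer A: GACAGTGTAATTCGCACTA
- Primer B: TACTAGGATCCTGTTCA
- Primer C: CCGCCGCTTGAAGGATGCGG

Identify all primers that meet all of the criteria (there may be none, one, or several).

Primer A and Primer B.

Primer A (19 nt, A=6 T=5 G=4 C=4): length 19 ✓; longest run = 2 ✓; GC 8/19 = 42.1% ✓ — passes.
Primer B (17 nt, A=4 T=6 G=3 C=4): length 17 ✓; longest run = 2 ✓; GC 7/17 = 41.2% ✓ — passes.
Primer C (20 nt, A=3 T=3 G=8 C=6): length 20 ✓; longest run = 2 ✓; GC 14/20 = 70.0%, outside 39.6–52.2% ✗ — fails.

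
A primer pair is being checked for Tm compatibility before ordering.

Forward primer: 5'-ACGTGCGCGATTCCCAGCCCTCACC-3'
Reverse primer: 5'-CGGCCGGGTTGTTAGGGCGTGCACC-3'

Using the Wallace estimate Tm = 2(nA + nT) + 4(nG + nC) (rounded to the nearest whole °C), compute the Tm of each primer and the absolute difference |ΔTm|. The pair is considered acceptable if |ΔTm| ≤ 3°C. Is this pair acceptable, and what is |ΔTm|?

|ΔTm| = 2°C; the pair is acceptable.

Forward: A=4 T=4 G=5 C=12 → Tm = 2·8 + 4·17 = 84°C.
Reverse: A=2 T=5 G=11 C=7 → Tm = 2·7 + 4·18 = 86°C.
|ΔTm| = |84 − 86| = 2°C, ≤ 3°C.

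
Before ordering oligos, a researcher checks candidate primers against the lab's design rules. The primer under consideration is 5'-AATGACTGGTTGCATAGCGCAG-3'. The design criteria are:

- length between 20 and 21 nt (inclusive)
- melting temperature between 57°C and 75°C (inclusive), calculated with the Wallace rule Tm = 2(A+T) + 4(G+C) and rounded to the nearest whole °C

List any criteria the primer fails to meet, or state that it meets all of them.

Base counts: A=6, T=5, G=7, C=4 (length 22).
length: length 22, outside 20–21 ✗
Tm: Tm = 2·11 + 4·11 = 66°C ✓

Fails: length.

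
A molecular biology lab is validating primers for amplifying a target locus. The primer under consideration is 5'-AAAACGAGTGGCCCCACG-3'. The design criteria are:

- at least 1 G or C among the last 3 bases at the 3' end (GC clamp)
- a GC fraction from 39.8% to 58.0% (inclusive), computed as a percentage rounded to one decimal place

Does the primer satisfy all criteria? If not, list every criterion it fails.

Fails: GC content.

Base counts: A=6, T=1, G=5, C=6 (length 18).
GC clamp: 3' end ACG has 2 G/C ✓
GC content: GC 11/18 = 61.1%, outside 39.8–58.0% ✗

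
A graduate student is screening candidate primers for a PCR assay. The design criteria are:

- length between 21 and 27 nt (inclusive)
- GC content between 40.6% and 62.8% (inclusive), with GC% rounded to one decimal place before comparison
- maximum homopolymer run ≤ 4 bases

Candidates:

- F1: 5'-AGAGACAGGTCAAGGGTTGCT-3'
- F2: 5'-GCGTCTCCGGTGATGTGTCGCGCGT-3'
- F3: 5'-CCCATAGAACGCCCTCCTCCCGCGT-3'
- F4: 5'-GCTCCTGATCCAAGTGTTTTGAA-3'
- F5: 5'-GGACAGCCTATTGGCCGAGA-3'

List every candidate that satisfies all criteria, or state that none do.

F1 and F4.

F1 (21 nt, A=6 T=4 G=8 C=3): length 21 ✓; GC 11/21 = 52.4% ✓; longest run = 3 ✓ — passes.
F2 (25 nt, A=1 T=7 G=10 C=7): length 25 ✓; GC 17/25 = 68.0%, outside 40.6–62.8% ✗; longest run = 2 ✓ — fails.
F3 (25 nt, A=4 T=4 G=4 C=13): length 25 ✓; GC 17/25 = 68.0%, outside 40.6–62.8% ✗; longest run = 3 ✓ — fails.
F4 (23 nt, A=5 T=8 G=5 C=5): length 23 ✓; GC 10/23 = 43.5% ✓; longest run = 4 ✓ — passes.
F5 (20 nt, A=5 T=3 G=7 C=5): length 20, outside 21–27 ✗; GC 12/20 = 60.0% ✓; longest run = 2 ✓ — fails.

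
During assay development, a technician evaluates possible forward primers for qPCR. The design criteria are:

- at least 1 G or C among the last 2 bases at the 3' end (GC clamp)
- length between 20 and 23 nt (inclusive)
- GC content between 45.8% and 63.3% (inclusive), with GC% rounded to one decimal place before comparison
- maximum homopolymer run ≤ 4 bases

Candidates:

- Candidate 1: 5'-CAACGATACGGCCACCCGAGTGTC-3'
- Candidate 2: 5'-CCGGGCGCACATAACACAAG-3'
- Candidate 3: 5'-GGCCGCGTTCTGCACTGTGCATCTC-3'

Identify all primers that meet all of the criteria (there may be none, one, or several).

Candidate 1 (24 nt, A=6 T=3 G=6 C=9): 3' end TC has 1 G/C ✓; length 24, outside 20–23 ✗; GC 15/24 = 62.5% ✓; longest run = 3 ✓ — fails.
Candidate 2 (20 nt, A=7 T=1 G=5 C=7): 3' end AG has 1 G/C ✓; length 20 ✓; GC 12/20 = 60.0% ✓; longest run = 3 ✓ — passes.
Candidate 3 (25 nt, A=2 T=7 G=7 C=9): 3' end TC has 1 G/C ✓; length 25, outside 20–23 ✗; GC 16/25 = 64.0%, outside 45.8–63.3% ✗; longest run = 2 ✓ — fails.

Candidate 2 only.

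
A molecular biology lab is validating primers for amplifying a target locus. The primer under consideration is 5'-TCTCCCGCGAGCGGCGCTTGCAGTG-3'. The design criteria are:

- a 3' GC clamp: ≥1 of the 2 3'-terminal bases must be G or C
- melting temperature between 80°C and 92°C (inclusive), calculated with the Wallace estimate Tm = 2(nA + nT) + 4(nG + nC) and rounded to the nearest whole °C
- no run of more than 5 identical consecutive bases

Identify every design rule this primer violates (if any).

Meets all criteria.

Base counts: A=2, T=5, G=9, C=9 (length 25).
GC clamp: 3' end TG has 1 G/C ✓
Tm: Tm = 2·7 + 4·18 = 86°C ✓
homopolymer run: longest run = 3 ✓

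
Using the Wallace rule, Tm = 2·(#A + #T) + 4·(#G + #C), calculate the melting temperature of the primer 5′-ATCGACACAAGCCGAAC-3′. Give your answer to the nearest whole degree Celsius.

52°C

Base counts: A=7, T=1, G=3, C=6 (length 17).
Tm = 2·(7+1) + 4·(3+6) = 2·8 + 4·9 = 16 + 36 = 52°C.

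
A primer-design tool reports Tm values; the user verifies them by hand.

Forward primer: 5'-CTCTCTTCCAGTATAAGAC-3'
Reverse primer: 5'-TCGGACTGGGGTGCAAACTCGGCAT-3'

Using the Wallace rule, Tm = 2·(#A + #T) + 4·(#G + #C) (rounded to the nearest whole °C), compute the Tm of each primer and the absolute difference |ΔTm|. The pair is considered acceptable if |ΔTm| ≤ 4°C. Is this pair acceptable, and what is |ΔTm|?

|ΔTm| = 26°C; the pair is not acceptable.

Forward: A=5 T=6 G=2 C=6 → Tm = 2·11 + 4·8 = 54°C.
Reverse: A=5 T=5 G=9 C=6 → Tm = 2·10 + 4·15 = 80°C.
|ΔTm| = |54 − 80| = 26°C, > 4°C.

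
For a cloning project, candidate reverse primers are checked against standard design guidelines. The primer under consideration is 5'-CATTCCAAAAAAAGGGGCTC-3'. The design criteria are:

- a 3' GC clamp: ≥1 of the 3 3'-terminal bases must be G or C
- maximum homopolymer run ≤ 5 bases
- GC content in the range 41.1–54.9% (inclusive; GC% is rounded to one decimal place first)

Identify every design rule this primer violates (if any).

Fails: homopolymer run.

Base counts: A=8, T=3, G=4, C=5 (length 20).
GC clamp: 3' end CTC has 2 G/C ✓
homopolymer run: longest run = 7, exceeds 5 ✗
GC content: GC 9/20 = 45.0% ✓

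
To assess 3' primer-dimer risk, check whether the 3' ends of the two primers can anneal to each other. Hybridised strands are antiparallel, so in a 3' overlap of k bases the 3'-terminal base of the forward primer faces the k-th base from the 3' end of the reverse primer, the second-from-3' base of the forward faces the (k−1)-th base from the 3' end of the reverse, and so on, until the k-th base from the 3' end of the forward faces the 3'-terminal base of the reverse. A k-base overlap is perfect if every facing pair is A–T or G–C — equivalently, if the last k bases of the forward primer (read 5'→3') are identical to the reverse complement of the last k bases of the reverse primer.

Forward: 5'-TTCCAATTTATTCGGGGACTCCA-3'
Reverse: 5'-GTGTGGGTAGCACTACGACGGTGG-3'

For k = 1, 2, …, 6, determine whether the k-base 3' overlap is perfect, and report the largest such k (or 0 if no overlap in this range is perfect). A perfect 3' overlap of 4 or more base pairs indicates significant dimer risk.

Longest perfect overlap: 3 complementary base pairs; below the dimer-risk threshold (threshold 4).

Last 6 bases (5'→3') — forward …ACTCCA, reverse …CGGTGG.
Reverse complement of the reverse primer's last 6 bases: CCACCG; its first k bases are the reverse complement of the reverse primer's last k bases, so a perfect k-base overlap needs the forward primer's last k bases to equal them.
Comparing (forward last k vs required): k=1: A vs C ✗; k=2: CA vs CC ✗; k=3: CCA vs CCA ✓; k=4: TCCA vs CCAC ✗; k=5: CTCCA vs CCACC ✗; k=6: ACTCCA vs CCACCG ✗.
Only k = 3 is perfect, so the longest perfect 3' overlap is 3.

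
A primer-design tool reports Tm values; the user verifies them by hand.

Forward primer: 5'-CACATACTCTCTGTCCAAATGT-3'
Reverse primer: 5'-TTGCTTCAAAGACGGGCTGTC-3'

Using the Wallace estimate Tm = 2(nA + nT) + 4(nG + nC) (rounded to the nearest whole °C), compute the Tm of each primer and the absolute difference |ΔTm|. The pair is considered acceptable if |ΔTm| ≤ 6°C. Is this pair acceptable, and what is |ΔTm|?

Forward: A=6 T=7 G=2 C=7 → Tm = 2·13 + 4·9 = 62°C.
Reverse: A=4 T=6 G=6 C=5 → Tm = 2·10 + 4·11 = 64°C.
|ΔTm| = |62 − 64| = 2°C, ≤ 6°C.

|ΔTm| = 2°C; the pair is acceptable.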